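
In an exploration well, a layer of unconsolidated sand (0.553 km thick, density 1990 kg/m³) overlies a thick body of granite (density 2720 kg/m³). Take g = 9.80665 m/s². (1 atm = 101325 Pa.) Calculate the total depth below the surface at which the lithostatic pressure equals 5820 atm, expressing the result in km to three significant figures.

22.3 km

Pressure at base of upper layers: 1990×9.80665×553 = 1.079×10^7 Pa = 106.5 atm
Remaining pressure to be supplied by granite: 5.897×10^8 − 1.079×10^7 = 5.789×10^8 Pa
Additional depth in granite = 5.789×10^8 Pa / (2720 kg/m³ × 9.80665 m/s²) = 21703 m
Total depth = 553 m + 21703 m = 22256 m
= 22.256 km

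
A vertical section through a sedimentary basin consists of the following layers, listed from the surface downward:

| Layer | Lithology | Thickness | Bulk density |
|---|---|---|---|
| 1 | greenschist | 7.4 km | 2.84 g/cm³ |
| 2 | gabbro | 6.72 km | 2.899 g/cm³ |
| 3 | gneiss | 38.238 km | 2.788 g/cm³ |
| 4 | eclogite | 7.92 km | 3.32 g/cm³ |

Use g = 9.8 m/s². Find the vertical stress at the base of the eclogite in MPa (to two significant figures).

1700 MPa

greenschist: 2840 kg/m³ × 9.8 m/s² × 7400 m = 2.060×10^8 Pa = 206.0 MPa
gabbro: 2899 kg/m³ × 9.8 m/s² × 6720 m = 1.909×10^8 Pa = 190.9 MPa
gneiss: 2788 kg/m³ × 9.8 m/s² × 38238 m = 1.045×10^9 Pa = 1045 MPa
eclogite: 3320 kg/m³ × 9.8 m/s² × 7920 m = 2.577×10^8 Pa = 257.7 MPa
Total = 206.0 + 190.9 + 1045 + 257.7 = 1699.3 MPa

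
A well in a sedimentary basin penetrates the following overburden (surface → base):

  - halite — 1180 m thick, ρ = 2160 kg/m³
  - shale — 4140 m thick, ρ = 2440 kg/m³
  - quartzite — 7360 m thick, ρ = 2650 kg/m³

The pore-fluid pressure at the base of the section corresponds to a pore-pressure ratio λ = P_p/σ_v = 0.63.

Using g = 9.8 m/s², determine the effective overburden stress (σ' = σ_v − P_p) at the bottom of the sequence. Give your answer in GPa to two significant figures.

0.12 GPa

Overburden (lithostatic) stress σ_v:
halite: 2160 kg/m³ × 9.8 m/s² × 1180 m = 2.498×10^7 Pa = 24.98 MPa
shale: 2440 kg/m³ × 9.8 m/s² × 4140 m = 9.900×10^7 Pa = 99.00 MPa
quartzite: 2650 kg/m³ × 9.8 m/s² × 7360 m = 1.911×10^8 Pa = 191.1 MPa
Total = 24.98 + 99.00 + 191.1 = 315.11 MPa
Pore pressure P_p = λ·σ_v = 0.63 × 315.1 MPa = 198.5 MPa
Effective stress σ' = σ_v − P_p = 315.1 − 198.5 = 116.59 MPa = 0.11659 GPa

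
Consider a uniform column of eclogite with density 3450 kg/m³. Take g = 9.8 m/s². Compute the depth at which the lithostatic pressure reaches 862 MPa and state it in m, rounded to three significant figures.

h = P/(ρg) = 862 MPa / (3450 kg/m³ × 9.8 m/s²) = 8.620×10^8 Pa / 33810 Pa/m = 25495 m

25500 m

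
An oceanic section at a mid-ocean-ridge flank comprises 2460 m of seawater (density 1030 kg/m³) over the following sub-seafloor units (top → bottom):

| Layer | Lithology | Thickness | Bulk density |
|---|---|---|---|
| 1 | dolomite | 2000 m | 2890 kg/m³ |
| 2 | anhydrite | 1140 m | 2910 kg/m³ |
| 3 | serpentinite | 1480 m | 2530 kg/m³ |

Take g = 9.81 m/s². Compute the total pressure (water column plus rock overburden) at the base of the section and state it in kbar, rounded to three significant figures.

seawater: 1030 kg/m³ × 9.81 m/s² × 2460 m = 2.486×10^7 Pa = 0.2486 kbar
dolomite: 2890 kg/m³ × 9.81 m/s² × 2000 m = 5.670×10^7 Pa = 0.5670 kbar
anhydrite: 2910 kg/m³ × 9.81 m/s² × 1140 m = 3.254×10^7 Pa = 0.3254 kbar
serpentinite: 2530 kg/m³ × 9.81 m/s² × 1480 m = 3.673×10^7 Pa = 0.3673 kbar
Total = 0.2486 + 0.5670 + 0.3254 + 0.3673 = 1.5083 kbar

1.51 kbar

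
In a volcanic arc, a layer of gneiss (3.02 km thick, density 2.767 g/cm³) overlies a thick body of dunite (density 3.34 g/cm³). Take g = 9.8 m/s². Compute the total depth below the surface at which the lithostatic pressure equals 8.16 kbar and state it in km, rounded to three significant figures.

Pressure at base of upper layers: 2767×9.8×3020 = 8.189×10^7 Pa = 0.8189 kbar
Remaining pressure to be supplied by dunite: 8.160×10^8 − 8.189×10^7 = 7.341×10^8 Pa
Additional depth in dunite = 7.341×10^8 Pa / (3340 kg/m³ × 9.8 m/s²) = 22428 m
Total depth = 3020 m + 22428 m = 25448 m
= 25.448 km

25.4 km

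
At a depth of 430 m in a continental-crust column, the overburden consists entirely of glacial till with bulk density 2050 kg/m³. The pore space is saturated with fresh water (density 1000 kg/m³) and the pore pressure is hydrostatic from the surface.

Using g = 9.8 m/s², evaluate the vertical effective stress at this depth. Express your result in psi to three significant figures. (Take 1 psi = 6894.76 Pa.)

642 psi

Overburden (lithostatic) stress σ_v:
glacial till: 2050 kg/m³ × 9.8 m/s² × 430 m = 8.639×10^6 Pa = 8.639 MPa
Pore pressure P_p = 1000 kg/m³ × 9.8 m/s² × 430 m = 4.214×10^6 Pa = 4.214 MPa
Effective stress σ' = σ_v − P_p = 8.639 − 4.214 = 4.4247 MPa = 641.75 psi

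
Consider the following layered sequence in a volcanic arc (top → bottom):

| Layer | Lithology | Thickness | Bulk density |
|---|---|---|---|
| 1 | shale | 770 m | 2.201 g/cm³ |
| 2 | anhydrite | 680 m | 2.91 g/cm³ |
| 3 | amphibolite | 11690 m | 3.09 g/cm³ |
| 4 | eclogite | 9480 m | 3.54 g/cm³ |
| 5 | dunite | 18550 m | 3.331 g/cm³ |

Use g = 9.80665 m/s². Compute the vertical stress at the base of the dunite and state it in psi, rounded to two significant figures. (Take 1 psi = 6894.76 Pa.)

shale: 2201 kg/m³ × 9.80665 m/s² × 770 m = 1.662×10^7 Pa = 2411 psi
anhydrite: 2910 kg/m³ × 9.80665 m/s² × 680 m = 1.941×10^7 Pa = 2815 psi
amphibolite: 3090 kg/m³ × 9.80665 m/s² × 11690 m = 3.542×10^8 Pa = 51378 psi
eclogite: 3540 kg/m³ × 9.80665 m/s² × 9480 m = 3.291×10^8 Pa = 47732 psi
dunite: 3331 kg/m³ × 9.80665 m/s² × 18550 m = 6.060×10^8 Pa = 87886 psi
Total = 2411 + 2815 + 51378 + 47732 + 87886 = 1.9222×10^5 psi

190000 psi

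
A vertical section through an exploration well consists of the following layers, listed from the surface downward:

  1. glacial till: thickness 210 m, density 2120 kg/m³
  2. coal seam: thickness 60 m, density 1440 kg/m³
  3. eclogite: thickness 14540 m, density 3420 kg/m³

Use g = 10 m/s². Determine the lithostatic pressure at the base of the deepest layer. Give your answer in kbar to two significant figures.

glacial till: 2120 kg/m³ × 10 m/s² × 210 m = 4.452×10^6 Pa = 0.04452 kbar
coal seam: 1440 kg/m³ × 10 m/s² × 60 m = 8.640×10^5 Pa = 8.640×10^-3 kbar
eclogite: 3420 kg/m³ × 10 m/s² × 14540 m = 4.973×10^8 Pa = 4.973 kbar
Total = 0.04452 + 8.640×10^-3 + 4.973 = 5.0258 kbar

5.0 kbar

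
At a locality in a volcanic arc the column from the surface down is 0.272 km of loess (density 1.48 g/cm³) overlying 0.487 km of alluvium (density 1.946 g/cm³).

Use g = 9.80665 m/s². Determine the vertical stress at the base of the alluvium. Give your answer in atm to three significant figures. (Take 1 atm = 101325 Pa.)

131 atm

loess: 1480 kg/m³ × 9.80665 m/s² × 272 m = 3.948×10^6 Pa = 38.96 atm
alluvium: 1946 kg/m³ × 9.80665 m/s² × 487 m = 9.294×10^6 Pa = 91.72 atm
Total = 38.96 + 91.72 = 130.68 atm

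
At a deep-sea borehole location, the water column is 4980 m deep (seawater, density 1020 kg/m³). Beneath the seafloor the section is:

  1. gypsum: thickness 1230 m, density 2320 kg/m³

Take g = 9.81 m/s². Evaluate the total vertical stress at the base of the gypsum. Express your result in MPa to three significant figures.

seawater: 1020 kg/m³ × 9.81 m/s² × 4980 m = 4.983×10^7 Pa = 49.83 MPa
gypsum: 2320 kg/m³ × 9.81 m/s² × 1230 m = 2.799×10^7 Pa = 27.99 MPa
Total = 49.83 + 27.99 = 77.825 MPa

77.8 MPa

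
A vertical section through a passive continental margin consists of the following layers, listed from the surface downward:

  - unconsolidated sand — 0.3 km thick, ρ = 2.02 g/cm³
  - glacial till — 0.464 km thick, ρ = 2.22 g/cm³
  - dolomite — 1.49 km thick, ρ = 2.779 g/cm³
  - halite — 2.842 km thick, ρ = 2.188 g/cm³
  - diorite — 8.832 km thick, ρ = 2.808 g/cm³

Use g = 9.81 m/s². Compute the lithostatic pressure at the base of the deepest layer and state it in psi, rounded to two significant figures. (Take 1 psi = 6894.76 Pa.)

52000 psi

unconsolidated sand: 2020 kg/m³ × 9.81 m/s² × 300 m = 5.945×10^6 Pa = 862.2 psi
glacial till: 2220 kg/m³ × 9.81 m/s² × 464 m = 1.011×10^7 Pa = 1466 psi
dolomite: 2779 kg/m³ × 9.81 m/s² × 1490 m = 4.062×10^7 Pa = 5891 psi
halite: 2188 kg/m³ × 9.81 m/s² × 2842 m = 6.100×10^7 Pa = 8848 psi
diorite: 2808 kg/m³ × 9.81 m/s² × 8832 m = 2.433×10^8 Pa = 35286 psi
Total = 862.2 + 1466 + 5891 + 8848 + 35286 = 52353 psi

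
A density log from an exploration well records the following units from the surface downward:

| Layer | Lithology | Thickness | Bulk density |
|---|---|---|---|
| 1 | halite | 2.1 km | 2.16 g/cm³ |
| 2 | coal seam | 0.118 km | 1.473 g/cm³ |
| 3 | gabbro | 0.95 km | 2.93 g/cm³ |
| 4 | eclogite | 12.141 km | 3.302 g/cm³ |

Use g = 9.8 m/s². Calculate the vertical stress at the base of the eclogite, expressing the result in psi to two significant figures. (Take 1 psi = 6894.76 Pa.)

halite: 2160 kg/m³ × 9.8 m/s² × 2100 m = 4.445×10^7 Pa = 6447 psi
coal seam: 1473 kg/m³ × 9.8 m/s² × 118 m = 1.703×10^6 Pa = 247.1 psi
gabbro: 2930 kg/m³ × 9.8 m/s² × 950 m = 2.728×10^7 Pa = 3956 psi
eclogite: 3302 kg/m³ × 9.8 m/s² × 12141 m = 3.929×10^8 Pa = 56982 psi
Total = 6447 + 247.1 + 3956 + 56982 = 67633 psi

68000 psi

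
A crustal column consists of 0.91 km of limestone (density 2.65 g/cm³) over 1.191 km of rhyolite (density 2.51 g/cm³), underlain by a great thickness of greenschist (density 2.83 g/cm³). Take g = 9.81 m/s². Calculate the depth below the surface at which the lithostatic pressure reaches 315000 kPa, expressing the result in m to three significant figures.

11500 m

Pressure at base of upper layers: 2650×9.81×910 + 2510×9.81×1191 = 5.298×10^7 Pa = 52983 kPa
Remaining pressure to be supplied by greenschist: 3.150×10^8 − 5.298×10^7 = 2.620×10^8 Pa
Additional depth in greenschist = 2.620×10^8 Pa / (2830 kg/m³ × 9.81 m/s²) = 9437.9 m
Total depth = 2101 m + 9437.9 m = 11539 m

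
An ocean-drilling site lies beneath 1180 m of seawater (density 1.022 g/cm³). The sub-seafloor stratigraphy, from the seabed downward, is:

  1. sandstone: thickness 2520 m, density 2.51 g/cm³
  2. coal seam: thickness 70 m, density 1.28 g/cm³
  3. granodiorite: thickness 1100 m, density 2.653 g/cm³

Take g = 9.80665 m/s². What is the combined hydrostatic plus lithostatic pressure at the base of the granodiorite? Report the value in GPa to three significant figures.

seawater: 1022 kg/m³ × 9.80665 m/s² × 1180 m = 1.183×10^7 Pa = 0.01183 GPa
sandstone: 2510 kg/m³ × 9.80665 m/s² × 2520 m = 6.203×10^7 Pa = 0.06203 GPa
coal seam: 1280 kg/m³ × 9.80665 m/s² × 70 m = 8.787×10^5 Pa = 8.787×10^-4 GPa
granodiorite: 2653 kg/m³ × 9.80665 m/s² × 1100 m = 2.862×10^7 Pa = 0.02862 GPa
Total = 0.01183 + 0.06203 + 8.787×10^-4 + 0.02862 = 0.10335 GPa

0.103 GPa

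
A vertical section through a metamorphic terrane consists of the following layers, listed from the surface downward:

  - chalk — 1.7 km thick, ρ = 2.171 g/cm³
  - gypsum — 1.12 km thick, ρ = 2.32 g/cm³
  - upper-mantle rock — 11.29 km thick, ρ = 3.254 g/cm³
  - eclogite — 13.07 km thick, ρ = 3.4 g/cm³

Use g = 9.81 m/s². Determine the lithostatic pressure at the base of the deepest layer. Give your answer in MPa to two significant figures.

860 MPa

chalk: 2171 kg/m³ × 9.81 m/s² × 1700 m = 3.621×10^7 Pa = 36.21 MPa
gypsum: 2320 kg/m³ × 9.81 m/s² × 1120 m = 2.549×10^7 Pa = 25.49 MPa
upper-mantle rock: 3254 kg/m³ × 9.81 m/s² × 11290 m = 3.604×10^8 Pa = 360.4 MPa
eclogite: 3400 kg/m³ × 9.81 m/s² × 13070 m = 4.359×10^8 Pa = 435.9 MPa
Total = 36.21 + 25.49 + 360.4 + 435.9 = 858.03 MPa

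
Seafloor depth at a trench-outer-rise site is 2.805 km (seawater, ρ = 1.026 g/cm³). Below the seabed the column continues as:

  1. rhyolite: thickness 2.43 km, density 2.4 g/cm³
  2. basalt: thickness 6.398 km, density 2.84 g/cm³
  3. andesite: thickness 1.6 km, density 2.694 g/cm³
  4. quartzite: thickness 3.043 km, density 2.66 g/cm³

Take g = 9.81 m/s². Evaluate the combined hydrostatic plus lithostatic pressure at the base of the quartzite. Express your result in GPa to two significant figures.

seawater: 1026 kg/m³ × 9.81 m/s² × 2805 m = 2.823×10^7 Pa = 0.02823 GPa
rhyolite: 2400 kg/m³ × 9.81 m/s² × 2430 m = 5.721×10^7 Pa = 0.05721 GPa
basalt: 2840 kg/m³ × 9.81 m/s² × 6398 m = 1.783×10^8 Pa = 0.1783 GPa
andesite: 2694 kg/m³ × 9.81 m/s² × 1600 m = 4.229×10^7 Pa = 0.04229 GPa
quartzite: 2660 kg/m³ × 9.81 m/s² × 3043 m = 7.941×10^7 Pa = 0.07941 GPa
Total = 0.02823 + 0.05721 + 0.1783 + 0.04229 + 0.07941 = 0.38539 GPa

0.39 GPa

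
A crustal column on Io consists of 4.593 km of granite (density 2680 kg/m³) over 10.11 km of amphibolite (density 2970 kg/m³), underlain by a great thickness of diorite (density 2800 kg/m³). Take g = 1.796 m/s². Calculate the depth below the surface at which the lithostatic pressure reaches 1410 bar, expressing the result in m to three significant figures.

Pressure at base of upper layers: 2680×1.796×4593 + 2970×1.796×10110 = 7.604×10^7 Pa = 760.4 bar
Remaining pressure to be supplied by diorite: 1.410×10^8 − 7.604×10^7 = 6.496×10^7 Pa
Additional depth in diorite = 6.496×10^7 Pa / (2800 kg/m³ × 1.796 m/s²) = 12919 m
Total depth = 14703 m + 12919 m = 27622 m

27600 m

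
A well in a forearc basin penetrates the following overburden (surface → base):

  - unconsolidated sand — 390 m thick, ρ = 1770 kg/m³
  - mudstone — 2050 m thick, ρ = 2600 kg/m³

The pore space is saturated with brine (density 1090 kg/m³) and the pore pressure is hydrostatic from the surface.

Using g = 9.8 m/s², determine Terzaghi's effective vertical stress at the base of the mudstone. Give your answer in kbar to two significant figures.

Overburden (lithostatic) stress σ_v:
unconsolidated sand: 1770 kg/m³ × 9.8 m/s² × 390 m = 6.765×10^6 Pa = 6.765 MPa
mudstone: 2600 kg/m³ × 9.8 m/s² × 2050 m = 5.223×10^7 Pa = 52.23 MPa
Total = 6.765 + 52.23 = 58.999 MPa
Pore pressure P_p = 1090 kg/m³ × 9.8 m/s² × 2440 m = 2.606×10^7 Pa = 26.06 MPa
Effective stress σ' = σ_v − P_p = 59.00 − 26.06 = 32.935 MPa = 0.32935 kbar

0.33 kbar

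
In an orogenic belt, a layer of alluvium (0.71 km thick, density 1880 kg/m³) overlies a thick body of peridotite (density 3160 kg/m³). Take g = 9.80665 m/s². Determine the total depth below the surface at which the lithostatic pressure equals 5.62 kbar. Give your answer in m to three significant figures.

18400 m

Pressure at base of upper layers: 1880×9.80665×710 = 1.309×10^7 Pa = 0.1309 kbar
Remaining pressure to be supplied by peridotite: 5.620×10^8 − 1.309×10^7 = 5.489×10^8 Pa
Additional depth in peridotite = 5.489×10^8 Pa / (3160 kg/m³ × 9.80665 m/s²) = 17713 m
Total depth = 710 m + 17713 m = 18423 m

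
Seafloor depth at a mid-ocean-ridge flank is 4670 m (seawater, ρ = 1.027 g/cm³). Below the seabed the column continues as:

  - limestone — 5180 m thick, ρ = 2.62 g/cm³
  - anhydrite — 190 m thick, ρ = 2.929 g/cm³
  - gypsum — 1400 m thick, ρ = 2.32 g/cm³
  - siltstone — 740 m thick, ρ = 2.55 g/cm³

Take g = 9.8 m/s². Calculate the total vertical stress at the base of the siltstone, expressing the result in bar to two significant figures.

seawater: 1027 kg/m³ × 9.8 m/s² × 4670 m = 4.700×10^7 Pa = 470.0 bar
limestone: 2620 kg/m³ × 9.8 m/s² × 5180 m = 1.330×10^8 Pa = 1330 bar
anhydrite: 2929 kg/m³ × 9.8 m/s² × 190 m = 5.454×10^6 Pa = 54.54 bar
gypsum: 2320 kg/m³ × 9.8 m/s² × 1400 m = 3.183×10^7 Pa = 318.3 bar
siltstone: 2550 kg/m³ × 9.8 m/s² × 740 m = 1.849×10^7 Pa = 184.9 bar
Total = 470.0 + 1330 + 54.54 + 318.3 + 184.9 = 2357.8 bar

2400 bar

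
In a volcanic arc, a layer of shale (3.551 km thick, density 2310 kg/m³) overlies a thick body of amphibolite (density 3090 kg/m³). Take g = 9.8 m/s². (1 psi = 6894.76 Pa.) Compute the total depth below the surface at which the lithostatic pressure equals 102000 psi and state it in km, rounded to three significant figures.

Pressure at base of upper layers: 2310×9.8×3551 = 8.039×10^7 Pa = 11659 psi
Remaining pressure to be supplied by amphibolite: 7.033×10^8 − 8.039×10^7 = 6.229×10^8 Pa
Additional depth in amphibolite = 6.229×10^8 Pa / (3090 kg/m³ × 9.8 m/s²) = 20569 m
Total depth = 3551 m + 20569 m = 24120 m
= 24.120 km

24.1 km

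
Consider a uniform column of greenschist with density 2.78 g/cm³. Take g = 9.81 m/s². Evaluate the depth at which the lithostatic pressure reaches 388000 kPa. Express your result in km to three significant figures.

h = P/(ρg) = 388000 kPa / (2780 kg/m³ × 9.81 m/s²) = 3.880×10^8 Pa / 27272 Pa/m = 14227 m
= 14.227 km

14.2 km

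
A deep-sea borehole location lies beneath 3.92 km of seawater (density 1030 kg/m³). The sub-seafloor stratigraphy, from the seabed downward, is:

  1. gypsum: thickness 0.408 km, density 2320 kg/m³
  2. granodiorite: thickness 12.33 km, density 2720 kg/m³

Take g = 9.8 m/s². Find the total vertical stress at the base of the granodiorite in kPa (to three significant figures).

seawater: 1030 kg/m³ × 9.8 m/s² × 3920 m = 3.957×10^7 Pa = 39568 kPa
gypsum: 2320 kg/m³ × 9.8 m/s² × 408 m = 9.276×10^6 Pa = 9276 kPa
granodiorite: 2720 kg/m³ × 9.8 m/s² × 12330 m = 3.287×10^8 Pa = 3.287×10^5 kPa
Total = 39568 + 9276 + 3.287×10^5 = 3.7751×10^5 kPa

378000 kPa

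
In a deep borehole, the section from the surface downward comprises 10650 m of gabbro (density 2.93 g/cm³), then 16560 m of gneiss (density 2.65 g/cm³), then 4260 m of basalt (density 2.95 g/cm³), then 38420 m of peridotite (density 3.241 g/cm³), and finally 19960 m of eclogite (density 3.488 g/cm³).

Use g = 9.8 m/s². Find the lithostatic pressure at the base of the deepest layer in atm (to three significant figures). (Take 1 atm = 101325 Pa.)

gabbro: 2930 kg/m³ × 9.8 m/s² × 10650 m = 3.058×10^8 Pa = 3018 atm
gneiss: 2650 kg/m³ × 9.8 m/s² × 16560 m = 4.301×10^8 Pa = 4244 atm
basalt: 2950 kg/m³ × 9.8 m/s² × 4260 m = 1.232×10^8 Pa = 1215 atm
peridotite: 3241 kg/m³ × 9.8 m/s² × 38420 m = 1.220×10^9 Pa = 12043 atm
eclogite: 3488 kg/m³ × 9.8 m/s² × 19960 m = 6.823×10^8 Pa = 6734 atm
Total = 3018 + 4244 + 1215 + 12043 + 6734 = 27255 atm

27300 atm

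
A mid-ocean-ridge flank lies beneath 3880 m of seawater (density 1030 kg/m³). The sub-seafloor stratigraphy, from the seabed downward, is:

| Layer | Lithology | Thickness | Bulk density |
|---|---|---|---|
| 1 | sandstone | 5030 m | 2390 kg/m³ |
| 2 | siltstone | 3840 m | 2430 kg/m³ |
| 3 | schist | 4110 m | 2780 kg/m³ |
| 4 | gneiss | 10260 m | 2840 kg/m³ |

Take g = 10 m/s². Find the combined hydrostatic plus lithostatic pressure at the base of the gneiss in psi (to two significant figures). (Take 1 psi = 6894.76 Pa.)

seawater: 1030 kg/m³ × 10 m/s² × 3880 m = 3.996×10^7 Pa = 5796 psi
sandstone: 2390 kg/m³ × 10 m/s² × 5030 m = 1.202×10^8 Pa = 17436 psi
siltstone: 2430 kg/m³ × 10 m/s² × 3840 m = 9.331×10^7 Pa = 13534 psi
schist: 2780 kg/m³ × 10 m/s² × 4110 m = 1.143×10^8 Pa = 16572 psi
gneiss: 2840 kg/m³ × 10 m/s² × 10260 m = 2.914×10^8 Pa = 42262 psi
Total = 5796 + 17436 + 13534 + 16572 + 42262 = 95599 psi

96000 psi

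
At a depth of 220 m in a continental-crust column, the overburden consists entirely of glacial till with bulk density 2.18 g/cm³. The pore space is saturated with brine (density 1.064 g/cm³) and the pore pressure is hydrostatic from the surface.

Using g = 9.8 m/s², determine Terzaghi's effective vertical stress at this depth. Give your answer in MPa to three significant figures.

Overburden (lithostatic) stress σ_v:
glacial till: 2180 kg/m³ × 9.8 m/s² × 220 m = 4.700×10^6 Pa = 4.700 MPa
Pore pressure P_p = 1064 kg/m³ × 9.8 m/s² × 220 m = 2.294×10^6 Pa = 2.294 MPa
Effective stress σ' = σ_v − P_p = 4.700 − 2.294 = 2.4061 MPa

2.41 MPa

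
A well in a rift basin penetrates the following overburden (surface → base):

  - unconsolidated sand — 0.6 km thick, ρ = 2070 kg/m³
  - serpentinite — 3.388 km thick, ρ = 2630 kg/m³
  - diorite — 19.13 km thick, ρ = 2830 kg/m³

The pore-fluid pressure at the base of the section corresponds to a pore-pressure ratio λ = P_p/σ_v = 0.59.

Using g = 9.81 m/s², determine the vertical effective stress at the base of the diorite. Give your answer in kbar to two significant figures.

Overburden (lithostatic) stress σ_v:
unconsolidated sand: 2070 kg/m³ × 9.81 m/s² × 600 m = 1.218×10^7 Pa = 12.18 MPa
serpentinite: 2630 kg/m³ × 9.81 m/s² × 3388 m = 8.741×10^7 Pa = 87.41 MPa
diorite: 2830 kg/m³ × 9.81 m/s² × 19130 m = 5.311×10^8 Pa = 531.1 MPa
Total = 12.18 + 87.41 + 531.1 = 630.69 MPa
Pore pressure P_p = λ·σ_v = 0.59 × 630.7 MPa = 372.1 MPa
Effective stress σ' = σ_v − P_p = 630.7 − 372.1 = 258.58 MPa = 2.5858 kbar

2.6 kbar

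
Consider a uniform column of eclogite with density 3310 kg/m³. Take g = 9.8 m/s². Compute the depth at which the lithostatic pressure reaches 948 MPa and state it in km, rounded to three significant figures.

29.2 km

h = P/(ρg) = 948 MPa / (3310 kg/m³ × 9.8 m/s²) = 9.480×10^8 Pa / 32438 Pa/m = 29225 m
= 29.225 km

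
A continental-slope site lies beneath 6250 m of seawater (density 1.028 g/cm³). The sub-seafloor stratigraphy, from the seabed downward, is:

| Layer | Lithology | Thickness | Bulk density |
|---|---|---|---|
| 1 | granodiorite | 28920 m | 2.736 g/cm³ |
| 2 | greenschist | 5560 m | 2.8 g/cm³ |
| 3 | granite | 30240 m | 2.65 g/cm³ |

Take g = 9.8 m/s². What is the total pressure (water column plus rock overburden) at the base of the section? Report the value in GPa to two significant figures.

1.8 GPa

seawater: 1028 kg/m³ × 9.8 m/s² × 6250 m = 6.297×10^7 Pa = 0.06297 GPa
granodiorite: 2736 kg/m³ × 9.8 m/s² × 28920 m = 7.754×10^8 Pa = 0.7754 GPa
greenschist: 2800 kg/m³ × 9.8 m/s² × 5560 m = 1.526×10^8 Pa = 0.1526 GPa
granite: 2650 kg/m³ × 9.8 m/s² × 30240 m = 7.853×10^8 Pa = 0.7853 GPa
Total = 0.06297 + 0.7754 + 0.1526 + 0.7853 = 1.7763 GPa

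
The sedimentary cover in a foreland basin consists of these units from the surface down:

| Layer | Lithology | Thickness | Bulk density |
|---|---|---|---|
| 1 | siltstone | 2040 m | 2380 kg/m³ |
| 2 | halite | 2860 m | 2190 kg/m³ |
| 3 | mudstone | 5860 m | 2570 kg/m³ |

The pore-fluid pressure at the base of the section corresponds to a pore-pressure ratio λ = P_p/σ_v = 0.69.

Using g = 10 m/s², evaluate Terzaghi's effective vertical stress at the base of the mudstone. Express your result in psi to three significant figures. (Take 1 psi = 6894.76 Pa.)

Overburden (lithostatic) stress σ_v:
siltstone: 2380 kg/m³ × 10 m/s² × 2040 m = 4.855×10^7 Pa = 48.55 MPa
halite: 2190 kg/m³ × 10 m/s² × 2860 m = 6.263×10^7 Pa = 62.63 MPa
mudstone: 2570 kg/m³ × 10 m/s² × 5860 m = 1.506×10^8 Pa = 150.6 MPa
Total = 48.55 + 62.63 + 150.6 = 261.79 MPa
Pore pressure P_p = λ·σ_v = 0.69 × 261.8 MPa = 180.6 MPa
Effective stress σ' = σ_v − P_p = 261.8 − 180.6 = 81.154 MPa = 11770 psi

11800 psi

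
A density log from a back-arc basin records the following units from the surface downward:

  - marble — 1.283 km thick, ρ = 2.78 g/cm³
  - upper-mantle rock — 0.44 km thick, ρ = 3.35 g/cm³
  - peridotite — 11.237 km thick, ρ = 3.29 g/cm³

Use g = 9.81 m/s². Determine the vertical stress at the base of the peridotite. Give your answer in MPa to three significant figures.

marble: 2780 kg/m³ × 9.81 m/s² × 1283 m = 3.499×10^7 Pa = 34.99 MPa
upper-mantle rock: 3350 kg/m³ × 9.81 m/s² × 440 m = 1.446×10^7 Pa = 14.46 MPa
peridotite: 3290 kg/m³ × 9.81 m/s² × 11237 m = 3.627×10^8 Pa = 362.7 MPa
Total = 34.99 + 14.46 + 362.7 = 412.12 MPa

412 MPa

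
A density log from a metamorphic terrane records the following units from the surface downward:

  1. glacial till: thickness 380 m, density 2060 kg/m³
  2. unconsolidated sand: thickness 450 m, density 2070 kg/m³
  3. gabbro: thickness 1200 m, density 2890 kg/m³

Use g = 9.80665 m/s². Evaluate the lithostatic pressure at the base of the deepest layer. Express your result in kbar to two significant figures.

0.51 kbar

glacial till: 2060 kg/m³ × 9.80665 m/s² × 380 m = 7.677×10^6 Pa = 0.07677 kbar
unconsolidated sand: 2070 kg/m³ × 9.80665 m/s² × 450 m = 9.135×10^6 Pa = 0.09135 kbar
gabbro: 2890 kg/m³ × 9.80665 m/s² × 1200 m = 3.401×10^7 Pa = 0.3401 kbar
Total = 0.07677 + 0.09135 + 0.3401 = 0.50821 kbar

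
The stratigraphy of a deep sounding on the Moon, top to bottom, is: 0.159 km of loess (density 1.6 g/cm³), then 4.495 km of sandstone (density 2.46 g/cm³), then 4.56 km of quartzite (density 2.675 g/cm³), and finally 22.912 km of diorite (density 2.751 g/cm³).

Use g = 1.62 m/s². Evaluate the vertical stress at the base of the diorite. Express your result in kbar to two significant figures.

1.4 kbar

loess: 1600 kg/m³ × 1.62 m/s² × 159 m = 4.121×10^5 Pa = 4.121×10^-3 kbar
sandstone: 2460 kg/m³ × 1.62 m/s² × 4495 m = 1.791×10^7 Pa = 0.1791 kbar
quartzite: 2675 kg/m³ × 1.62 m/s² × 4560 m = 1.976×10^7 Pa = 0.1976 kbar
diorite: 2751 kg/m³ × 1.62 m/s² × 22912 m = 1.021×10^8 Pa = 1.021 kbar
Total = 4.121×10^-3 + 0.1791 + 0.1976 + 1.021 = 1.4020 kbar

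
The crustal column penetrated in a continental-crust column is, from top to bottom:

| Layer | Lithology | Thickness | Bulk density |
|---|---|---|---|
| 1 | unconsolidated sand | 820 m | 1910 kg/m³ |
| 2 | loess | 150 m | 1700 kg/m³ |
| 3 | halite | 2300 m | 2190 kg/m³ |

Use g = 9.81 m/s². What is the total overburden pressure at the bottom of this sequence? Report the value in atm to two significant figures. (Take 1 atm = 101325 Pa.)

660 atm

unconsolidated sand: 1910 kg/m³ × 9.81 m/s² × 820 m = 1.536×10^7 Pa = 151.6 atm
loess: 1700 kg/m³ × 9.81 m/s² × 150 m = 2.502×10^6 Pa = 24.69 atm
halite: 2190 kg/m³ × 9.81 m/s² × 2300 m = 4.941×10^7 Pa = 487.7 atm
Total = 151.6 + 24.69 + 487.7 = 663.99 atm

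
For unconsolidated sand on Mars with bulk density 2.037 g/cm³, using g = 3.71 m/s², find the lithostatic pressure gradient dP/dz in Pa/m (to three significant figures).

7560 Pa/m

dP/dz = ρg = 2037 kg/m³ × 3.71 m/s² = 7557.3 Pa/m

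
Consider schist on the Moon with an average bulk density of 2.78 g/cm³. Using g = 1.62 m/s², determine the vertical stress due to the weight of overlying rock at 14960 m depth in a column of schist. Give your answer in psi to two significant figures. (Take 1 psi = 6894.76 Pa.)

schist: 2780 kg/m³ × 1.62 m/s² × 14960 m = 6.737×10^7 Pa = 9772 psi

9800 psi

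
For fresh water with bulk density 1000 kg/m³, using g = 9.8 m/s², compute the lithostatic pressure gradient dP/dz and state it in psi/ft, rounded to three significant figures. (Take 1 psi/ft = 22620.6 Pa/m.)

dP/dz = ρg = 1000 kg/m³ × 9.8 m/s² = 9800.0 Pa/m
= 9800.0 Pa/m × (1 psi/ft / 22621 Pa/m) = 0.43323 psi/ft

0.433 psi/ft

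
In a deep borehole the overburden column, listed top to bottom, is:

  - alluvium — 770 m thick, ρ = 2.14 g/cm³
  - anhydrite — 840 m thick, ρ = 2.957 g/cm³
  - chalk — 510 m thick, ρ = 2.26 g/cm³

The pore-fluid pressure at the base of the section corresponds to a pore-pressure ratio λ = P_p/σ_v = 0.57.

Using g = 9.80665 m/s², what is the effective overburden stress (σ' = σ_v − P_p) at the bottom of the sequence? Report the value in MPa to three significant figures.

Overburden (lithostatic) stress σ_v:
alluvium: 2140 kg/m³ × 9.80665 m/s² × 770 m = 1.616×10^7 Pa = 16.16 MPa
anhydrite: 2957 kg/m³ × 9.80665 m/s² × 840 m = 2.436×10^7 Pa = 24.36 MPa
chalk: 2260 kg/m³ × 9.80665 m/s² × 510 m = 1.130×10^7 Pa = 11.30 MPa
Total = 16.16 + 24.36 + 11.30 = 51.821 MPa
Pore pressure P_p = λ·σ_v = 0.57 × 51.82 MPa = 29.54 MPa
Effective stress σ' = σ_v − P_p = 51.82 − 29.54 = 22.283 MPa

22.3 MPa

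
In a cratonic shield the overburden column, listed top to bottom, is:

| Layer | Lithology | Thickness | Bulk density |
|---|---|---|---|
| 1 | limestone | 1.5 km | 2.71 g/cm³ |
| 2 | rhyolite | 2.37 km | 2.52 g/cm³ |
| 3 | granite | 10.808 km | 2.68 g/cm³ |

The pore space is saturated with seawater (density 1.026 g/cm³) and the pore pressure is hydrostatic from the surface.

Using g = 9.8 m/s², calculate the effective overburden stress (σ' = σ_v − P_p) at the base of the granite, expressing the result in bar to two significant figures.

2300 bar

Overburden (lithostatic) stress σ_v:
limestone: 2710 kg/m³ × 9.8 m/s² × 1500 m = 3.984×10^7 Pa = 39.84 MPa
rhyolite: 2520 kg/m³ × 9.8 m/s² × 2370 m = 5.853×10^7 Pa = 58.53 MPa
granite: 2680 kg/m³ × 9.8 m/s² × 10808 m = 2.839×10^8 Pa = 283.9 MPa
Total = 39.84 + 58.53 + 283.9 = 382.23 MPa
Pore pressure P_p = 1026 kg/m³ × 9.8 m/s² × 14678 m = 1.476×10^8 Pa = 147.6 MPa
Effective stress σ' = σ_v − P_p = 382.2 − 147.6 = 234.64 MPa = 2346.4 bar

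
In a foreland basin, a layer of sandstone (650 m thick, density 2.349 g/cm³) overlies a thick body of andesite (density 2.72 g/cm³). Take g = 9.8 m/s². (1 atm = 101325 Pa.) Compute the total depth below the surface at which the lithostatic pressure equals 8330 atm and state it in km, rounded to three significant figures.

Pressure at base of upper layers: 2349×9.8×650 = 1.496×10^7 Pa = 147.7 atm
Remaining pressure to be supplied by andesite: 8.440×10^8 − 1.496×10^7 = 8.291×10^8 Pa
Additional depth in andesite = 8.291×10^8 Pa / (2720 kg/m³ × 9.8 m/s²) = 31103 m
Total depth = 650 m + 31103 m = 31753 m
= 31.753 km

31.8 km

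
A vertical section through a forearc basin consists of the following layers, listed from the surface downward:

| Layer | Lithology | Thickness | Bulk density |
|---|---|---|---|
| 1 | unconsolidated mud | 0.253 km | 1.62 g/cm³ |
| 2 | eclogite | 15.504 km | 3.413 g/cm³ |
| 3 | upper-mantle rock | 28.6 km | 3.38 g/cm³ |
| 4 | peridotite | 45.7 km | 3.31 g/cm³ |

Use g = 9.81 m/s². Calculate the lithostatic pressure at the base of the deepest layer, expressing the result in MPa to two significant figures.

3000 MPa

unconsolidated mud: 1620 kg/m³ × 9.81 m/s² × 253 m = 4.021×10^6 Pa = 4.021 MPa
eclogite: 3413 kg/m³ × 9.81 m/s² × 15504 m = 5.191×10^8 Pa = 519.1 MPa
upper-mantle rock: 3380 kg/m³ × 9.81 m/s² × 28600 m = 9.483×10^8 Pa = 948.3 MPa
peridotite: 3310 kg/m³ × 9.81 m/s² × 45700 m = 1.484×10^9 Pa = 1484 MPa
Total = 4.021 + 519.1 + 948.3 + 1484 = 2955.4 MPa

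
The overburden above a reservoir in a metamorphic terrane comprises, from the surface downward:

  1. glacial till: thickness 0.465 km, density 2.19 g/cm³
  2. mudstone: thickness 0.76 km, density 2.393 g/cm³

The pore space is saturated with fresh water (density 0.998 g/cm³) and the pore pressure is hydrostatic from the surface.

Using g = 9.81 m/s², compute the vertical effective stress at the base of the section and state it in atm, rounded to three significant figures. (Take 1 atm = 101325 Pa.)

Overburden (lithostatic) stress σ_v:
glacial till: 2190 kg/m³ × 9.81 m/s² × 465 m = 9.990×10^6 Pa = 9.990 MPa
mudstone: 2393 kg/m³ × 9.81 m/s² × 760 m = 1.784×10^7 Pa = 17.84 MPa
Total = 9.990 + 17.84 = 27.831 MPa
Pore pressure P_p = 998 kg/m³ × 9.81 m/s² × 1225 m = 1.199×10^7 Pa = 11.99 MPa
Effective stress σ' = σ_v − P_p = 27.83 − 11.99 = 15.838 MPa = 156.31 atm

156 atm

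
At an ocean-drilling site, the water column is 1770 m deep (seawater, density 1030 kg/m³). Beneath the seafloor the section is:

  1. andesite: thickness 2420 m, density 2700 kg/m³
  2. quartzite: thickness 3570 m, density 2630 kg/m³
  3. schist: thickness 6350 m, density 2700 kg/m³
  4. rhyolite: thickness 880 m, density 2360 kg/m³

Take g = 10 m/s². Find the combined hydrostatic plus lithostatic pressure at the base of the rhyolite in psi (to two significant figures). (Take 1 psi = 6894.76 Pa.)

seawater: 1030 kg/m³ × 10 m/s² × 1770 m = 1.823×10^7 Pa = 2644 psi
andesite: 2700 kg/m³ × 10 m/s² × 2420 m = 6.534×10^7 Pa = 9477 psi
quartzite: 2630 kg/m³ × 10 m/s² × 3570 m = 9.389×10^7 Pa = 13618 psi
schist: 2700 kg/m³ × 10 m/s² × 6350 m = 1.714×10^8 Pa = 24867 psi
rhyolite: 2360 kg/m³ × 10 m/s² × 880 m = 2.077×10^7 Pa = 3012 psi
Total = 2644 + 9477 + 13618 + 24867 + 3012 = 53618 psi

54000 psi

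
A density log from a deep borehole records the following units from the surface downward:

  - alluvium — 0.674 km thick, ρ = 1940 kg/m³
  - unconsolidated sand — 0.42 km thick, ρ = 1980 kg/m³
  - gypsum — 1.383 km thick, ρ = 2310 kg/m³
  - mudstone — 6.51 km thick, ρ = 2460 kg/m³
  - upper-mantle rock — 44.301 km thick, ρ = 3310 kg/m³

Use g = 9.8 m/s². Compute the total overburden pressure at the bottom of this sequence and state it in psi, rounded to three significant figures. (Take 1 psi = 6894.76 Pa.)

239000 psi

alluvium: 1940 kg/m³ × 9.8 m/s² × 674 m = 1.281×10^7 Pa = 1859 psi
unconsolidated sand: 1980 kg/m³ × 9.8 m/s² × 420 m = 8.150×10^6 Pa = 1182 psi
gypsum: 2310 kg/m³ × 9.8 m/s² × 1383 m = 3.131×10^7 Pa = 4541 psi
mudstone: 2460 kg/m³ × 9.8 m/s² × 6510 m = 1.569×10^8 Pa = 22763 psi
upper-mantle rock: 3310 kg/m³ × 9.8 m/s² × 44301 m = 1.437×10^9 Pa = 2.084×10^5 psi
Total = 1859 + 1182 + 4541 + 22763 + 2.084×10^5 = 2.3877×10^5 psi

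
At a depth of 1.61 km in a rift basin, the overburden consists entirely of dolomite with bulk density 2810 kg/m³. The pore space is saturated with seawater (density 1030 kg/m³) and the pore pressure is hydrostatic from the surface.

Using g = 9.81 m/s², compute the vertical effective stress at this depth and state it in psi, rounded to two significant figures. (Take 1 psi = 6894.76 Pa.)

Overburden (lithostatic) stress σ_v:
dolomite: 2810 kg/m³ × 9.81 m/s² × 1610 m = 4.438×10^7 Pa = 44.38 MPa
Pore pressure P_p = 1030 kg/m³ × 9.81 m/s² × 1610 m = 1.627×10^7 Pa = 16.27 MPa
Effective stress σ' = σ_v − P_p = 44.38 − 16.27 = 28.113 MPa = 4077.5 psi

4100 psi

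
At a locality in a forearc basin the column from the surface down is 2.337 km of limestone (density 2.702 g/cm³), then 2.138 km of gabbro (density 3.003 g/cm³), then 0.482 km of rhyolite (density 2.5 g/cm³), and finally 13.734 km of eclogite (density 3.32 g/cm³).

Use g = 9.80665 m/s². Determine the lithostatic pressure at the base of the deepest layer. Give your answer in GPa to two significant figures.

0.58 GPa

limestone: 2702 kg/m³ × 9.80665 m/s² × 2337 m = 6.192×10^7 Pa = 0.06192 GPa
gabbro: 3003 kg/m³ × 9.80665 m/s² × 2138 m = 6.296×10^7 Pa = 0.06296 GPa
rhyolite: 2500 kg/m³ × 9.80665 m/s² × 482 m = 1.182×10^7 Pa = 0.01182 GPa
eclogite: 3320 kg/m³ × 9.80665 m/s² × 13734 m = 4.472×10^8 Pa = 0.4472 GPa
Total = 0.06192 + 0.06296 + 0.01182 + 0.4472 = 0.58386 GPa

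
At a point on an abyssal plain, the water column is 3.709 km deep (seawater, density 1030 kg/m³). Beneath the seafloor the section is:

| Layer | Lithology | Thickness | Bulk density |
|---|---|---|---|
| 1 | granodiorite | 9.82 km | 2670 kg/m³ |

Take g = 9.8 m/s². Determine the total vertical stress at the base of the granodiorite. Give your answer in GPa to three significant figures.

seawater: 1030 kg/m³ × 9.8 m/s² × 3709 m = 3.744×10^7 Pa = 0.03744 GPa
granodiorite: 2670 kg/m³ × 9.8 m/s² × 9820 m = 2.570×10^8 Pa = 0.2570 GPa
Total = 0.03744 + 0.2570 = 0.29439 GPa

0.294 GPa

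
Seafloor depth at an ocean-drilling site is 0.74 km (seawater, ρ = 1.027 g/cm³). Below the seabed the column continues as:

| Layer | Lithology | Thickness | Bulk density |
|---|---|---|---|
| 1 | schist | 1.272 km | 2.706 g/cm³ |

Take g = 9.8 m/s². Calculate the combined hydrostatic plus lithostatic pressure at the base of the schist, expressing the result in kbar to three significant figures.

0.412 kbar

seawater: 1027 kg/m³ × 9.8 m/s² × 740 m = 7.448×10^6 Pa = 0.07448 kbar
schist: 2706 kg/m³ × 9.8 m/s² × 1272 m = 3.373×10^7 Pa = 0.3373 kbar
Total = 0.07448 + 0.3373 = 0.41180 kbar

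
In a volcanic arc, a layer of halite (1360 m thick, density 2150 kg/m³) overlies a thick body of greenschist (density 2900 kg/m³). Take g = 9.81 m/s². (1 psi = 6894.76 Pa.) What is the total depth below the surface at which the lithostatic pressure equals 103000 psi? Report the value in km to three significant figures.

Pressure at base of upper layers: 2150×9.81×1360 = 2.868×10^7 Pa = 4160 psi
Remaining pressure to be supplied by greenschist: 7.102×10^8 − 2.868×10^7 = 6.815×10^8 Pa
Additional depth in greenschist = 6.815×10^8 Pa / (2900 kg/m³ × 9.81 m/s²) = 23954 m
Total depth = 1360 m + 23954 m = 25314 m
= 25.314 km

25.3 km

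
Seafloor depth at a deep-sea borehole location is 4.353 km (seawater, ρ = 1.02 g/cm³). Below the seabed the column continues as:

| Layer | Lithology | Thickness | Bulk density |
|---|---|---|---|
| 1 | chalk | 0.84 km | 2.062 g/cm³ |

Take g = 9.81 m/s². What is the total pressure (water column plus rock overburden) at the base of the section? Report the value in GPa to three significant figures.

seawater: 1020 kg/m³ × 9.81 m/s² × 4353 m = 4.356×10^7 Pa = 0.04356 GPa
chalk: 2062 kg/m³ × 9.81 m/s² × 840 m = 1.699×10^7 Pa = 0.01699 GPa
Total = 0.04356 + 0.01699 = 0.060549 GPa

0.0605 GPa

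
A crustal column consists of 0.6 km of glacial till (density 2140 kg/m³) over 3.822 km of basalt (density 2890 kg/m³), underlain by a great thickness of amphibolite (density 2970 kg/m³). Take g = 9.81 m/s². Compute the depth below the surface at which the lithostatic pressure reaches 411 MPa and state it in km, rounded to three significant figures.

Pressure at base of upper layers: 2140×9.81×600 + 2890×9.81×3822 = 1.210×10^8 Pa = 121.0 MPa
Remaining pressure to be supplied by amphibolite: 4.110×10^8 − 1.210×10^8 = 2.900×10^8 Pa
Additional depth in amphibolite = 2.900×10^8 Pa / (2970 kg/m³ × 9.81 m/s²) = 9955.0 m
Total depth = 4422 m + 9955.0 m = 14377 m
= 14.377 km

14.4 km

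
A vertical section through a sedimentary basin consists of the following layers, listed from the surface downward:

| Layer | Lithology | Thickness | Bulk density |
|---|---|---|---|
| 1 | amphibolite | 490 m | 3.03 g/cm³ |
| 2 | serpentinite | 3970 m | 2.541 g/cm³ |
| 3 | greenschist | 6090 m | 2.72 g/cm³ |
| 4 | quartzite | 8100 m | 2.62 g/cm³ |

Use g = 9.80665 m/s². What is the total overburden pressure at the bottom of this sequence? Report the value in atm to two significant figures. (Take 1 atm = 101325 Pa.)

4800 atm

amphibolite: 3030 kg/m³ × 9.80665 m/s² × 490 m = 1.456×10^7 Pa = 143.7 atm
serpentinite: 2541 kg/m³ × 9.80665 m/s² × 3970 m = 9.893×10^7 Pa = 976.3 atm
greenschist: 2720 kg/m³ × 9.80665 m/s² × 6090 m = 1.624×10^8 Pa = 1603 atm
quartzite: 2620 kg/m³ × 9.80665 m/s² × 8100 m = 2.081×10^8 Pa = 2054 atm
Total = 143.7 + 976.3 + 1603 + 2054 = 4777.2 atm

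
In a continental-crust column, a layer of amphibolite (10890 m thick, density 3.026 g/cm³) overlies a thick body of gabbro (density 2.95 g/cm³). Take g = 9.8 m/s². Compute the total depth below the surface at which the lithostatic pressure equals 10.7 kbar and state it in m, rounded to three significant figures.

36700 m

Pressure at base of upper layers: 3026×9.8×10890 = 3.229×10^8 Pa = 3.229 kbar
Remaining pressure to be supplied by gabbro: 1.070×10^9 − 3.229×10^8 = 7.471×10^8 Pa
Additional depth in gabbro = 7.471×10^8 Pa / (2950 kg/m³ × 9.8 m/s²) = 25841 m
Total depth = 10890 m + 25841 m = 36731 m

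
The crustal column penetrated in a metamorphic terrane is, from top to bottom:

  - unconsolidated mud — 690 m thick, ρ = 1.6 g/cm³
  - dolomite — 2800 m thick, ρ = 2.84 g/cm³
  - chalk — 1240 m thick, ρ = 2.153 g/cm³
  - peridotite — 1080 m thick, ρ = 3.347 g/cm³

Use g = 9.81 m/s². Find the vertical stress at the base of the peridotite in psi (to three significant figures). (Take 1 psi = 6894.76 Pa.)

21800 psi

unconsolidated mud: 1600 kg/m³ × 9.81 m/s² × 690 m = 1.083×10^7 Pa = 1571 psi
dolomite: 2840 kg/m³ × 9.81 m/s² × 2800 m = 7.801×10^7 Pa = 11314 psi
chalk: 2153 kg/m³ × 9.81 m/s² × 1240 m = 2.619×10^7 Pa = 3799 psi
peridotite: 3347 kg/m³ × 9.81 m/s² × 1080 m = 3.546×10^7 Pa = 5143 psi
Total = 1571 + 11314 + 3799 + 5143 = 21827 psi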